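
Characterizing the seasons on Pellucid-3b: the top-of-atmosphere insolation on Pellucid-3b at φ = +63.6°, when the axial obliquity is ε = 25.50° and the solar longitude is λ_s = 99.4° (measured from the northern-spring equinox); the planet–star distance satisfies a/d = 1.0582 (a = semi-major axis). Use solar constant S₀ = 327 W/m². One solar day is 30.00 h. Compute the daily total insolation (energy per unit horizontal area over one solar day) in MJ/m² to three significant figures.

15.1 MJ/m²

Solar declination: sin δ = sin ε · sin λ_s = sin 25.50° × sin 99.4° = 0.42473, so δ = +25.134°.
cos H₀ = −tan(+63.6°) tan(+25.134°) = -0.9451, H₀ = 2.8087 rad.
Bracket: H₀ sin φ sin δ + cos φ cos δ sin H₀ = 2.8087×0.89571×0.42473 + 0.44464×0.90532×0.32680 = 1.068528 + 0.131551 = 1.200079.
Inverse-square distance factor (a/d)² = 1.0582² = 1.119787.
Q̄ = (S₀/π) × 1.119787 × [bracket] = (327/π) × 1.119787 × 1.200079 = 139.88 W/m².
Daily total = Q̄ × 30.00 h × 3600 s/h = 139.88 × 30.00 × 3600 / 10⁶ = 15.11 MJ/m².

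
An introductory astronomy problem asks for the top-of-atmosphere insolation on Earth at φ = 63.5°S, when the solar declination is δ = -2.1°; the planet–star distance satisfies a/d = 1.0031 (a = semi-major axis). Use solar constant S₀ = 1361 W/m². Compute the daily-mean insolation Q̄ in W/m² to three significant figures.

cos H₀ = −tan(-63.5°) tan(-2.100°) = -0.0735, H₀ = 1.6444 rad.
Bracket: H₀ sin φ sin δ + cos φ cos δ sin H₀ = 1.6444×-0.89493×-0.03664 + 0.44620×0.99933×0.99729 = 0.053920 + 0.444693 = 0.498613.
Inverse-square distance factor (a/d)² = 1.0031² = 1.006210.
Q̄ = (S₀/π) × 1.006210 × [bracket] = (1361/π) × 1.006210 × 0.498613 = 217.4 W/m².

Q̄ ≈ 217 W/m²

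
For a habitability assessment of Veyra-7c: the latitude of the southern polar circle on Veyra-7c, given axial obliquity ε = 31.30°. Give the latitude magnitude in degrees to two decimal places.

58.70°

The polar circle is the lowest latitude that experiences at least one full rotation of continuous darkness at the northern-summer solstice; it lies at |φ| = 90° − ε = 90° − 31.30° = 58.70°.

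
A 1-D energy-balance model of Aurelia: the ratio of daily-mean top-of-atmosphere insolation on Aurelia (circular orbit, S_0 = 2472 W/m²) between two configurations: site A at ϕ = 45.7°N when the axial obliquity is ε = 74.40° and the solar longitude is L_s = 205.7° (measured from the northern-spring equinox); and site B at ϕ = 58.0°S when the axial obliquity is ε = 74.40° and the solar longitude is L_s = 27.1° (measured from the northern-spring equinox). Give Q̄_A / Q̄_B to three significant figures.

Q̄_A / Q̄_B ≈ 5.10

— Configuration A (ϕ=+45.7°):
Solar declination: sin δ = sin ε · sin L_s = sin 74.40° × sin 205.7° = -0.41768, so δ = -24.688°.
cos h₀ = −tan(+45.7°) tan(-24.688°) = 0.4711, h₀ = 1.0803 rad.
Bracket: h₀ sin ϕ sin δ + cos ϕ cos δ sin h₀ = 1.0803×0.71569×-0.41768 + 0.69842×0.90859×0.88209 = -0.322933 + 0.559754 = 0.236821.
Q̄ = (S_0/π) × [bracket] = (2472/π) × 0.236821 = 186.35 W/m².
— Configuration B (ϕ=-58.0°):
Solar declination: sin δ = sin ε · sin L_s = sin 74.40° × sin 27.1° = 0.43876, so δ = +26.025°.
cos h₀ = −tan(-58.0°) tan(+26.025°) = 0.7814, h₀ = 0.6739 rad.
Bracket: h₀ sin ϕ sin δ + cos ϕ cos δ sin h₀ = 0.6739×-0.84805×0.43876 + 0.52992×0.89860×0.62403 = -0.250752 + 0.297154 = 0.046402.
Q̄ = (S_0/π) × [bracket] = (2472/π) × 0.046402 = 36.512 W/m².
Ratio Q̄_A / Q̄_B = 186.35 / 36.512 = 5.104.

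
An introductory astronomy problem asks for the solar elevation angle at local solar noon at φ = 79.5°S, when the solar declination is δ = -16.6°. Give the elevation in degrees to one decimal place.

27.1°

At local noon the hour angle is zero, so the zenith angle equals |φ − δ| = |-79.5° − (-16.600°)| = 62.900°.
Elevation = 90° − 62.900° = 27.1°.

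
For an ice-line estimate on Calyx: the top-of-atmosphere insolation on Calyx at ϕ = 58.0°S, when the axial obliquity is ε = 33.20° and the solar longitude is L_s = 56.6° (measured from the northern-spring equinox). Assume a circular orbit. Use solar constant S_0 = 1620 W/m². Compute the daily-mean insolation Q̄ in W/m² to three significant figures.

Solar declination: sin δ = sin ε · sin L_s = sin 33.20° × sin 56.6° = 0.45713, so δ = +27.202°.
cos h₀ = −tan(-58.0°) tan(+27.202°) = 0.8225, h₀ = 0.6049 rad.
Bracket: h₀ sin ϕ sin δ + cos ϕ cos δ sin h₀ = 0.6049×-0.84805×0.45713 + 0.52992×0.88940×0.56871 = -0.234501 + 0.268039 = 0.033538.
Q̄ = (S_0/π) × [bracket] = (1620/π) × 0.033538 = 17.29 W/m².

Q̄ ≈ 17.3 W/m²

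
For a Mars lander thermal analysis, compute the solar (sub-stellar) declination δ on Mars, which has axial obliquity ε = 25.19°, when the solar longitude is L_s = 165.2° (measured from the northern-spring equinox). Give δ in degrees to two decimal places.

δ = +6.24°

sin δ = sin ε · sin L_s = sin 25.19° × sin 165.2° = 0.108723.
δ = arcsin(0.108723) = +6.24°.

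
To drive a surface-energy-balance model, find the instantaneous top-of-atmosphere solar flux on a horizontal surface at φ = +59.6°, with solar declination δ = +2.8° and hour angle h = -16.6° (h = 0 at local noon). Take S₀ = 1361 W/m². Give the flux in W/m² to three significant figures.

cos θ_z = sin φ sin δ + cos φ cos δ cos h = 0.042134 + 0.484365 = 0.526499.
Flux = S₀ · cos θ_z = 1361 × 0.526499 = 716.6 W/m².

717 W/m²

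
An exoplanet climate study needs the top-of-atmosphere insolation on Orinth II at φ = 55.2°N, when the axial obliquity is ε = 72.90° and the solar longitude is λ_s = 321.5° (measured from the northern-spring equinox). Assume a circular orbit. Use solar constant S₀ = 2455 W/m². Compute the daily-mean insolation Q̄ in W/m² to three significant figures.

Q̄ ≈ 0.00 W/m²

Solar declination: sin δ = sin ε · sin λ_s = sin 72.90° × sin 321.5° = -0.59500, so δ = -36.512°.
cos H₀ = −tan(+55.2°) tan(-36.512°) = 1.0651 ≥ 1 ⇒ polar night, H₀ = 0 and Q̄ = 0.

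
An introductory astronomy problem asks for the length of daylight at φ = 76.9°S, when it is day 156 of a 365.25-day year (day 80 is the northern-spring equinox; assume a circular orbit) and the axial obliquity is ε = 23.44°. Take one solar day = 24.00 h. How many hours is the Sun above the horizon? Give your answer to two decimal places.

0.00 h

Solar longitude: λ_s = 360° × (156 − 80)/365.25 = 74.908°.
sin δ = sin 23.44° × sin 74.908° = 0.38407, so δ = +22.586°.
cos H₀ = −tan φ · tan δ = 1.7875 ≥ 1, so the Sun never rises (polar night) and H₀ = 0.
Daylight = 2H₀/(2π) × 24.00 h = (0.0000/π) × 24.00 = 0.00 h.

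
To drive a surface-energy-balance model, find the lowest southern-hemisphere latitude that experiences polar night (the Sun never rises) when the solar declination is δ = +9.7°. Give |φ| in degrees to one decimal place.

|φ| = 80.3°

Polar night requires cos H₀ = −tan φ tan δ ≥ 1, i.e. tan φ tan δ ≤ −1.
The boundary is |tan φ| · |tan δ| = 1, so |φ| = 90° − |δ| = 90° − 9.7° = 80.3° in the southern hemisphere.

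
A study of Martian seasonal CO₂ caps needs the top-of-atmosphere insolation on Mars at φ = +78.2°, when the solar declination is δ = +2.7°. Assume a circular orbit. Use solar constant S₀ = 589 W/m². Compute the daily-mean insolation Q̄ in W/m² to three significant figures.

cos H₀ = −tan(+78.2°) tan(+2.700°) = -0.2257, H₀ = 1.7985 rad.
Bracket: H₀ sin φ sin δ + cos φ cos δ sin H₀ = 1.7985×0.97887×0.04711 + 0.20450×0.99889×0.97419 = 0.082937 + 0.199001 = 0.281938.
Q̄ = (S₀/π) × [bracket] = (589/π) × 0.281938 = 52.86 W/m².

Q̄ ≈ 52.9 W/m²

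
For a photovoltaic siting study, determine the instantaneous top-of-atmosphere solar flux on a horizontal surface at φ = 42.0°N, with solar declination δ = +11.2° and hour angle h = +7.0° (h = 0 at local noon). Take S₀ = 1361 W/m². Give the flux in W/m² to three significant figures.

1.16e+03 W/m²

cos θ_z = sin φ sin δ + cos φ cos δ cos h = 0.129968 + 0.723558 = 0.853526.
Flux = S₀ · cos θ_z = 1361 × 0.853526 = 1162 W/m².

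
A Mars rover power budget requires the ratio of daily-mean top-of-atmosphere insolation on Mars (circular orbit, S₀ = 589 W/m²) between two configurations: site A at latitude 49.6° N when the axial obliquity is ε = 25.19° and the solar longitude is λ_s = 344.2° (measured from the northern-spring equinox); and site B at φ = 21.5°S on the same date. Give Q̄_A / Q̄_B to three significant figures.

Q̄_A / Q̄_B ≈ 0.515

— Configuration A (φ=+49.6°):
Solar declination: sin δ = sin ε · sin λ_s = sin 25.19° × sin 344.2° = -0.11589, so δ = -6.655°.
cos H₀ = −tan(+49.6°) tan(-6.655°) = 0.1371, H₀ = 1.4333 rad.
Bracket: H₀ sin φ sin δ + cos φ cos δ sin H₀ = 1.4333×0.76154×-0.11589 + 0.64812×0.99326×0.99056 = -0.126496 + 0.637675 = 0.511179.
Q̄ = (S₀/π) × [bracket] = (589/π) × 0.511179 = 95.838 W/m².
— Configuration B (φ=-21.5°):
cos H₀ = −tan(-21.5°) tan(-6.655°) = -0.0460, H₀ = 1.6168 rad.
Bracket: H₀ sin φ sin δ + cos φ cos δ sin H₀ = 1.6168×-0.36650×-0.11589 + 0.93042×0.99326×0.99894 = 0.068671 + 0.923169 = 0.991840.
Q̄ = (S₀/π) × [bracket] = (589/π) × 0.991840 = 185.95 W/m².
Ratio Q̄_A / Q̄_B = 95.838 / 185.95 = 0.5154.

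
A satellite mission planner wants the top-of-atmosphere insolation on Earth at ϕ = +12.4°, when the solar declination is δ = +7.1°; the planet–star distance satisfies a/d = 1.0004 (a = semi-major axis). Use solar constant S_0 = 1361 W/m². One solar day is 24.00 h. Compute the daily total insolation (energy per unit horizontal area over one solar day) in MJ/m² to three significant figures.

cos h₀ = −tan(+12.4°) tan(+7.100°) = -0.0274, h₀ = 1.5982 rad.
Bracket: h₀ sin ϕ sin δ + cos ϕ cos δ sin h₀ = 1.5982×0.21474×0.12360 + 0.97667×0.99233×0.99962 = 0.042419 + 0.968811 = 1.011230.
Inverse-square distance factor (a/d)² = 1.0004² = 1.000800.
Q̄ = (S_0/π) × 1.000800 × [bracket] = (1361/π) × 1.000800 × 1.011230 = 438.44 W/m².
Daily total = Q̄ × 24.00 h × 3600 s/h = 438.44 × 24.00 × 3600 / 10⁶ = 37.88 MJ/m².

37.9 MJ/m²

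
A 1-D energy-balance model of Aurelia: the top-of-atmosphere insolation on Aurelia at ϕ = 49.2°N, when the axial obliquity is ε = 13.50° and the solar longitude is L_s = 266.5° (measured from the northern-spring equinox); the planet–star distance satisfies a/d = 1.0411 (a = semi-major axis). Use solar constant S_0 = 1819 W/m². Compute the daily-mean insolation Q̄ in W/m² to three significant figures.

Q̄ ≈ 240 W/m²

Solar declination: sin δ = sin ε · sin L_s = sin 13.50° × sin 266.5° = -0.23301, so δ = -13.474°.
cos h₀ = −tan(+49.2°) tan(-13.474°) = 0.2776, h₀ = 1.2895 rad.
Bracket: h₀ sin ϕ sin δ + cos ϕ cos δ sin h₀ = 1.2895×0.75700×-0.23301 + 0.65342×0.97247×0.96070 = -0.227453 + 0.610459 = 0.383006.
Inverse-square distance factor (a/d)² = 1.0411² = 1.083889.
Q̄ = (S_0/π) × 1.083889 × [bracket] = (1819/π) × 1.083889 × 0.383006 = 240.4 W/m².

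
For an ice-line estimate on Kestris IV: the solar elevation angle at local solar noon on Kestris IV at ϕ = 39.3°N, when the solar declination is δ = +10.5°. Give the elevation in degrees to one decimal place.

61.2°

At local noon the hour angle is zero, so the zenith angle equals |ϕ − δ| = |+39.3° − (+10.500°)| = 28.800°.
Elevation = 90° − 28.800° = 61.2°.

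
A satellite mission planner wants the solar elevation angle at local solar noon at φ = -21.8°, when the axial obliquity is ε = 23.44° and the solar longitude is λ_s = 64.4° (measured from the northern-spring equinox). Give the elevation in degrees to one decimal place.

47.2°

Solar declination: sin δ = sin ε · sin λ_s = sin 23.44° × sin 64.4° = 0.35874, so δ = +21.023°.
At local noon the hour angle is zero, so the zenith angle equals |φ − δ| = |-21.8° − (+21.023°)| = 42.823°.
Elevation = 90° − 42.823° = 47.2°.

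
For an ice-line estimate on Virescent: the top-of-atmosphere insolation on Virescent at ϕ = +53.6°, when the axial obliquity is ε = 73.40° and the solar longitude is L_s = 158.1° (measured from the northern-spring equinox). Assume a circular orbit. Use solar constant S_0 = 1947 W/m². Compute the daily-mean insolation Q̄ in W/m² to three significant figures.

Solar declination: sin δ = sin ε · sin L_s = sin 73.40° × sin 158.1° = 0.35744, so δ = +20.943°.
cos h₀ = −tan(+53.6°) tan(+20.943°) = -0.5191, h₀ = 2.1166 rad.
Bracket: h₀ sin ϕ sin δ + cos ϕ cos δ sin h₀ = 2.1166×0.80489×0.35744 + 0.59342×0.93394×0.85470 = 0.608946 + 0.473691 = 1.082637.
Q̄ = (S_0/π) × [bracket] = (1947/π) × 1.082637 = 671.0 W/m².

Q̄ ≈ 671 W/m²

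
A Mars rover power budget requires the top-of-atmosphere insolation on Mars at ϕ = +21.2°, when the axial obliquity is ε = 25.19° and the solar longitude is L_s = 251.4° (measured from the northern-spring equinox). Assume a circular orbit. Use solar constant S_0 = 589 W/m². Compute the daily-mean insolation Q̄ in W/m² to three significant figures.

Solar declination: sin δ = sin ε · sin L_s = sin 25.19° × sin 251.4° = -0.40339, so δ = -23.790°.
cos h₀ = −tan(+21.2°) tan(-23.790°) = 0.1710, h₀ = 1.3990 rad.
Bracket: h₀ sin ϕ sin δ + cos ϕ cos δ sin h₀ = 1.3990×0.36162×-0.40339 + 0.93232×0.91503×0.98527 = -0.204078 + 0.840535 = 0.636457.
Q̄ = (S_0/π) × [bracket] = (589/π) × 0.636457 = 119.3 W/m².

Q̄ ≈ 119 W/m²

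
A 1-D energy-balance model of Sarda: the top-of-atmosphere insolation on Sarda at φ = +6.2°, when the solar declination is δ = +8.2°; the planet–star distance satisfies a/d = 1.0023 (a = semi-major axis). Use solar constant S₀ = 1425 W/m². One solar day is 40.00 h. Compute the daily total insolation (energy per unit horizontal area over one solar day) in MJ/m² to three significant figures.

cos H₀ = −tan(+6.2°) tan(+8.200°) = -0.0157, H₀ = 1.5865 rad.
Bracket: H₀ sin φ sin δ + cos φ cos δ sin H₀ = 1.5865×0.10800×0.14263 + 0.99415×0.98978×0.99988 = 0.024439 + 0.983872 = 1.008311.
Inverse-square distance factor (a/d)² = 1.0023² = 1.004605.
Q̄ = (S₀/π) × 1.004605 × [bracket] = (1425/π) × 1.004605 × 1.008311 = 459.47 W/m².
Daily total = Q̄ × 40.00 h × 3600 s/h = 459.47 × 40.00 × 3600 / 10⁶ = 66.16 MJ/m².

66.2 MJ/m²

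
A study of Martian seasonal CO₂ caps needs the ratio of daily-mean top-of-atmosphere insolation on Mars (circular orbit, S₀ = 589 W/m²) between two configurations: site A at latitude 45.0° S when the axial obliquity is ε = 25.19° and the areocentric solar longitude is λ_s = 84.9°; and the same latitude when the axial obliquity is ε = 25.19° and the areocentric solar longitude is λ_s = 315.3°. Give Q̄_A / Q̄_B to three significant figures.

— Configuration A (φ=-45.0°):
sin δ = sin 25.19° × sin 84.9° = 0.42394, so δ = +25.083°.
cos H₀ = −tan(-45.0°) tan(+25.083°) = 0.4681, H₀ = 1.0837 rad.
Bracket: H₀ sin φ sin δ + cos φ cos δ sin H₀ = 1.0837×-0.70711×0.42394 + 0.70711×0.90569×0.88369 = -0.324863 + 0.565935 = 0.241072.
Q̄ = (S₀/π) × [bracket] = (589/π) × 0.241072 = 45.197 W/m².
— Configuration B (φ=-45.0°):
sin δ = sin 25.19° × sin 315.3° = -0.29938, so δ = -17.420°.
cos H₀ = −tan(-45.0°) tan(-17.420°) = -0.3138, H₀ = 1.8900 rad.
Bracket: H₀ sin φ sin δ + cos φ cos δ sin H₀ = 1.8900×-0.70711×-0.29938 + 0.70711×0.95413×0.94950 = 0.400103 + 0.640604 = 1.040707.
Q̄ = (S₀/π) × [bracket] = (589/π) × 1.040707 = 195.12 W/m².
Ratio Q̄_A / Q̄_B = 45.197 / 195.12 = 0.2316.

Q̄_A / Q̄_B ≈ 0.232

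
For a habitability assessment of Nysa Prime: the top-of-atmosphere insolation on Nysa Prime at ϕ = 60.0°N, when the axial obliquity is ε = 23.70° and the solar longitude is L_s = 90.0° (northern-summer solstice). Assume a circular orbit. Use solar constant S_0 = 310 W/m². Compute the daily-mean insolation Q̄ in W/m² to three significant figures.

Solar declination: sin δ = sin ε · sin L_s = sin 23.70° × sin 90.0° = 0.40195, so δ = +23.700°.
cos h₀ = −tan(+60.0°) tan(+23.700°) = -0.7603, h₀ = 2.4346 rad.
Bracket: h₀ sin ϕ sin δ + cos ϕ cos δ sin h₀ = 2.4346×0.86603×0.40195 + 0.50000×0.91566×0.64955 = 0.847486 + 0.297383 = 1.144869.
Q̄ = (S_0/π) × [bracket] = (310/π) × 1.144869 = 113.0 W/m².

Q̄ ≈ 113 W/m²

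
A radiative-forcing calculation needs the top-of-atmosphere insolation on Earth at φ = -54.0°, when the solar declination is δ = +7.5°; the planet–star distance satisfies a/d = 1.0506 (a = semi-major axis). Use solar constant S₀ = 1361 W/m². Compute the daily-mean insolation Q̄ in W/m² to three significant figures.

Q̄ ≈ 204 W/m²

cos H₀ = −tan(-54.0°) tan(+7.500°) = 0.1812, H₀ = 1.3886 rad.
Bracket: H₀ sin φ sin δ + cos φ cos δ sin H₀ = 1.3886×-0.80902×0.13053 + 0.58779×0.99144×0.98345 = -0.146638 + 0.573114 = 0.426476.
Inverse-square distance factor (a/d)² = 1.0506² = 1.103760.
Q̄ = (S₀/π) × 1.103760 × [bracket] = (1361/π) × 1.103760 × 0.426476 = 203.9 W/m².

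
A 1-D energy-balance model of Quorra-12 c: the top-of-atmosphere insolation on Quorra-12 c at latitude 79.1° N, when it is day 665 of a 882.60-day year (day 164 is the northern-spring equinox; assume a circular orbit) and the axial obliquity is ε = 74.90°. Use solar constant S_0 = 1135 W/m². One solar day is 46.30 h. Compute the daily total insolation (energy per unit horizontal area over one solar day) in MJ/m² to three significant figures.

Solar longitude: L_s = 360° × (665 − 164)/882.60 = 204.351°.
sin δ = sin 74.90° × sin 204.351° = -0.39809, so δ = -23.459°.
cos h₀ = −tan(+79.1°) tan(-23.459°) = 2.2535 ≥ 1 ⇒ polar night, h₀ = 0 and Q̄ = 0.
Daily total = Q̄ × 46.30 h × 3600 s/h = 0.00 MJ/m².

0.00 MJ/m²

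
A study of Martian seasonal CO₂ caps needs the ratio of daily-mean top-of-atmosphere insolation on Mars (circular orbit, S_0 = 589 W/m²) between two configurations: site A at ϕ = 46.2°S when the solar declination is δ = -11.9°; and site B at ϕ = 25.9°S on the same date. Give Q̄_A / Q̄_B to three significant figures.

— Configuration A (ϕ=-46.2°):
cos h₀ = −tan(-46.2°) tan(-11.900°) = -0.2198, h₀ = 1.7924 rad.
Bracket: h₀ sin ϕ sin δ + cos ϕ cos δ sin h₀ = 1.7924×-0.72176×-0.20620 + 0.69214×0.97851×0.97556 = 0.266757 + 0.660714 = 0.927471.
Q̄ = (S_0/π) × [bracket] = (589/π) × 0.927471 = 173.89 W/m².
— Configuration B (ϕ=-25.9°):
cos h₀ = −tan(-25.9°) tan(-11.900°) = -0.1023, h₀ = 1.6733 rad.
Bracket: h₀ sin ϕ sin δ + cos ϕ cos δ sin h₀ = 1.6733×-0.43680×-0.20620 + 0.89956×0.97851×0.99475 = 0.150711 + 0.875607 = 1.026318.
Q̄ = (S_0/π) × [bracket] = (589/π) × 1.026318 = 192.42 W/m².
Ratio Q̄_A / Q̄_B = 173.89 / 192.42 = 0.9037.

Q̄_A / Q̄_B ≈ 0.904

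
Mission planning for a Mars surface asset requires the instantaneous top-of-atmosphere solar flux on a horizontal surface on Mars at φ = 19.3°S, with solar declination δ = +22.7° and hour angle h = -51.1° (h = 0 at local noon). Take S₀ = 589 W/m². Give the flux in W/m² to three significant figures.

247 W/m²

cos θ_z = sin φ sin δ + cos φ cos δ cos h = -0.127548 + 0.546763 = 0.419215.
Flux = S₀ · cos θ_z = 589 × 0.419215 = 246.9 W/m².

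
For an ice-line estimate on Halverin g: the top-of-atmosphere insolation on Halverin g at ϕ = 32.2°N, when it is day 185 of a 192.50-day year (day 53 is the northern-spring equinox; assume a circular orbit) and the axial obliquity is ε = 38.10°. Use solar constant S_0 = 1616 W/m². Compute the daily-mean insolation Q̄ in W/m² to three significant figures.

Solar longitude: L_s = 360° × (185 − 53)/192.50 = 246.857°.
sin δ = sin 38.10° × sin 246.857° = -0.56738, so δ = -34.568°.
cos h₀ = −tan(+32.2°) tan(-34.568°) = 0.4339, h₀ = 1.1220 rad.
Bracket: h₀ sin ϕ sin δ + cos ϕ cos δ sin h₀ = 1.1220×0.53288×-0.56738 + 0.84619×0.82345×0.90096 = -0.339232 + 0.627785 = 0.288553.
Q̄ = (S_0/π) × [bracket] = (1616/π) × 0.288553 = 148.4 W/m².

Q̄ ≈ 148 W/m²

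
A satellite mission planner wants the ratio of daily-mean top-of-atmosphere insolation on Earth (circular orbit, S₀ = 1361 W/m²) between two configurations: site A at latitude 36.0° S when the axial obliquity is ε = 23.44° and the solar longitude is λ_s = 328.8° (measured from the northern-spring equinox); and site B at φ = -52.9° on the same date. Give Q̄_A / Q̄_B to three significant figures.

Q̄_A / Q̄_B ≈ 1.14

— Configuration A (φ=-36.0°):
Solar declination: sin δ = sin ε · sin λ_s = sin 23.44° × sin 328.8° = -0.20607, so δ = -11.892°.
cos H₀ = −tan(-36.0°) tan(-11.892°) = -0.1530, H₀ = 1.7244 rad.
Bracket: H₀ sin φ sin δ + cos φ cos δ sin H₀ = 1.7244×-0.58779×-0.20607 + 0.80902×0.97854×0.98823 = 0.208869 + 0.782341 = 0.991210.
Q̄ = (S₀/π) × [bracket] = (1361/π) × 0.991210 = 429.41 W/m².
— Configuration B (φ=-52.9°):
cos H₀ = −tan(-52.9°) tan(-11.892°) = -0.2784, H₀ = 1.8530 rad.
Bracket: H₀ sin φ sin δ + cos φ cos δ sin H₀ = 1.8530×-0.79758×-0.20607 + 0.60321×0.97854×0.96045 = 0.304554 + 0.566920 = 0.871474.
Q̄ = (S₀/π) × [bracket] = (1361/π) × 0.871474 = 377.54 W/m².
Ratio Q̄_A / Q̄_B = 429.41 / 377.54 = 1.137.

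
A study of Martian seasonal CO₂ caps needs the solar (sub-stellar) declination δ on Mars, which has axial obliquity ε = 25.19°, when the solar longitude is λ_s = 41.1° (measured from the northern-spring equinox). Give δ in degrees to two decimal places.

sin δ = sin ε · sin λ_s = sin 25.19° × sin 41.1° = 0.279793.
δ = arcsin(0.279793) = +16.25°.

δ = +16.25°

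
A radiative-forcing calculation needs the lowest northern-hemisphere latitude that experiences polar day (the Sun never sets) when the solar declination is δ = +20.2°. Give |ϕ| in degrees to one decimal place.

Polar day requires cos h₀ = −tan ϕ tan δ ≤ −1, i.e. tan ϕ tan δ ≥ 1.
The boundary is |tan ϕ| · |tan δ| = 1, so |ϕ| = 90° − |δ| = 90° − 20.2° = 69.8° in the northern hemisphere.

|ϕ| = 69.8°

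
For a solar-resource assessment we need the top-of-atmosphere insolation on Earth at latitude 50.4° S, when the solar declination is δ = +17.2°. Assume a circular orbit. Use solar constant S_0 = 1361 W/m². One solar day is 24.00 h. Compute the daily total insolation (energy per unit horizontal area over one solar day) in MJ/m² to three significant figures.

11.0 MJ/m²

cos h₀ = −tan(-50.4°) tan(+17.200°) = 0.3742, h₀ = 1.1873 rad.
Bracket: h₀ sin ϕ sin δ + cos ϕ cos δ sin h₀ = 1.1873×-0.77051×0.29571 + 0.63742×0.95528×0.92735 = -0.270523 + 0.564677 = 0.294154.
Q̄ = (S_0/π) × [bracket] = (1361/π) × 0.294154 = 127.43 W/m².
Daily total = Q̄ × 24.00 h × 3600 s/h = 127.43 × 24.00 × 3600 / 10⁶ = 11.01 MJ/m².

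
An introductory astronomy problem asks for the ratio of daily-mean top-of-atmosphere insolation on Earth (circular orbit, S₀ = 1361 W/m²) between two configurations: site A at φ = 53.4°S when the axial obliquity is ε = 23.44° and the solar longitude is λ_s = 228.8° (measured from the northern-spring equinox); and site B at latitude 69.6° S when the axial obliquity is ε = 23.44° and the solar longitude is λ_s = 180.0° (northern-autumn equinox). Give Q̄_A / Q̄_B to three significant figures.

Q̄_A / Q̄_B ≈ 2.86

— Configuration A (φ=-53.4°):
Solar declination: sin δ = sin ε · sin λ_s = sin 23.44° × sin 228.8° = -0.29930, so δ = -17.416°.
cos H₀ = −tan(-53.4°) tan(-17.416°) = -0.4224, H₀ = 2.0069 rad.
Bracket: H₀ sin φ sin δ + cos φ cos δ sin H₀ = 2.0069×-0.80282×-0.29930 + 0.59622×0.95416×0.90642 = 0.482226 + 0.515653 = 0.997879.
Q̄ = (S₀/π) × [bracket] = (1361/π) × 0.997879 = 432.30 W/m².
— Configuration B (φ=-69.6°):
Solar declination: sin δ = sin ε · sin λ_s = sin 23.44° × sin 180.0° = 0.00000, so δ = +0.000°.
cos H₀ = −tan(-69.6°) tan(+0.000°) = 0.0000, H₀ = 1.5708 rad.
Bracket: H₀ sin φ sin δ + cos φ cos δ sin H₀ = 1.5708×-0.93728×0.00000 + 0.34857×1.00000×1.00000 = -0.000000 + 0.348570 = 0.348570.
Q̄ = (S₀/π) × [bracket] = (1361/π) × 0.348570 = 151.01 W/m².
Ratio Q̄_A / Q̄_B = 432.30 / 151.01 = 2.863.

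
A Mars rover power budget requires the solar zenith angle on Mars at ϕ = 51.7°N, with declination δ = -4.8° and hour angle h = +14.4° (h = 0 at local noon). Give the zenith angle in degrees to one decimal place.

θ_z = 57.8°

cos θ_z = sin ϕ sin δ + cos ϕ cos δ cos h = -0.065668 + 0.598202 = 0.532534.
θ_z = arccos(0.532534) = 57.8°.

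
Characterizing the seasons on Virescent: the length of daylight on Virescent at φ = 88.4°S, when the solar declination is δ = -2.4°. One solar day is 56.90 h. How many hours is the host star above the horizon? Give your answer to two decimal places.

Sunrise equation: cos H₀ = −tan φ · tan δ = -1.5005 ≤ −1, so the host star never sets (polar day) and H₀ = π.
Daylight = 2H₀/(2π) × 56.90 h = (3.1416/π) × 56.90 = 56.90 h.

56.90 h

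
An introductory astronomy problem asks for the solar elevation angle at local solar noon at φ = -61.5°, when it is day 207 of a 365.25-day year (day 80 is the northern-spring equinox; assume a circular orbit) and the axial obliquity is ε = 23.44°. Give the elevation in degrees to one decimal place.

Solar longitude: λ_s = 360° × (207 − 80)/365.25 = 125.175°.
sin δ = sin 23.44° × sin 125.175° = 0.32515, so δ = +18.975°.
At local noon the hour angle is zero, so the zenith angle equals |φ − δ| = |-61.5° − (+18.975°)| = 80.475°.
Elevation = 90° − 80.475° = 9.5°.

9.5°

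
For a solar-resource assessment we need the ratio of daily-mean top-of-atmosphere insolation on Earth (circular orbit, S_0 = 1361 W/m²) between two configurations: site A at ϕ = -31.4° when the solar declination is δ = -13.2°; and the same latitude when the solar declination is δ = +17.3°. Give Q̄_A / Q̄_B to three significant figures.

Q̄_A / Q̄_B ≈ 1.75

— Configuration A (ϕ=-31.4°):
cos h₀ = −tan(-31.4°) tan(-13.200°) = -0.1432, h₀ = 1.7145 rad.
Bracket: h₀ sin ϕ sin δ + cos ϕ cos δ sin h₀ = 1.7145×-0.52101×-0.22835 + 0.85355×0.97358×0.98970 = 0.203979 + 0.822440 = 1.026419.
Q̄ = (S_0/π) × [bracket] = (1361/π) × 1.026419 = 444.66 W/m².
— Configuration B (ϕ=-31.4°):
cos h₀ = −tan(-31.4°) tan(+17.300°) = 0.1901, h₀ = 1.3795 rad.
Bracket: h₀ sin ϕ sin δ + cos ϕ cos δ sin h₀ = 1.3795×-0.52101×0.29737 + 0.85355×0.95476×0.98176 = -0.213730 + 0.800071 = 0.586341.
Q̄ = (S_0/π) × [bracket] = (1361/π) × 0.586341 = 254.01 W/m².
Ratio Q̄_A / Q̄_B = 444.66 / 254.01 = 1.751.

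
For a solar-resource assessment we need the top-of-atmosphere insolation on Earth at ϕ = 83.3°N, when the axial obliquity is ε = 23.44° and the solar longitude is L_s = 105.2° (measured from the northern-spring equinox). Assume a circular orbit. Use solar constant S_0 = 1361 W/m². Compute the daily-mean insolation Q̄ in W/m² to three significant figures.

Q̄ ≈ 519 W/m²

Solar declination: sin δ = sin ε · sin L_s = sin 23.44° × sin 105.2° = 0.38387, so δ = +22.574°.
cos h₀ = −tan(+83.3°) tan(+22.574°) = -3.5389 ≤ −1 ⇒ polar day, h₀ = π.
Bracket: h₀ sin ϕ sin δ + cos ϕ cos δ sin h₀ = 3.1416×0.99317×0.38387 + 0.11667×0.92339×0.00000 = 1.197729 + 0.000000 = 1.197729.
Q̄ = (S_0/π) × [bracket] = (1361/π) × 1.197729 = 518.9 W/m².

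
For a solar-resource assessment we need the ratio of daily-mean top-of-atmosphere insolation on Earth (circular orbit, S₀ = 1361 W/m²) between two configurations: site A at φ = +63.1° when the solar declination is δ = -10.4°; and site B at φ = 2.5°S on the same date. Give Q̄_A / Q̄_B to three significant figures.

Q̄_A / Q̄_B ≈ 0.223

— Configuration A (φ=+63.1°):
cos H₀ = −tan(+63.1°) tan(-10.400°) = 0.3618, H₀ = 1.2006 rad.
Bracket: H₀ sin φ sin δ + cos φ cos δ sin H₀ = 1.2006×0.89180×-0.18052 + 0.45243×0.98357×0.93227 = -0.193282 + 0.414857 = 0.221575.
Q̄ = (S₀/π) × [bracket] = (1361/π) × 0.221575 = 95.991 W/m².
— Configuration B (φ=-2.5°):
cos H₀ = −tan(-2.5°) tan(-10.400°) = -0.0080, H₀ = 1.5788 rad.
Bracket: H₀ sin φ sin δ + cos φ cos δ sin H₀ = 1.5788×-0.04362×-0.18052 + 0.99905×0.98357×0.99997 = 0.012432 + 0.982606 = 0.995038.
Q̄ = (S₀/π) × [bracket] = (1361/π) × 0.995038 = 431.07 W/m².
Ratio Q̄_A / Q̄_B = 95.991 / 431.07 = 0.2227.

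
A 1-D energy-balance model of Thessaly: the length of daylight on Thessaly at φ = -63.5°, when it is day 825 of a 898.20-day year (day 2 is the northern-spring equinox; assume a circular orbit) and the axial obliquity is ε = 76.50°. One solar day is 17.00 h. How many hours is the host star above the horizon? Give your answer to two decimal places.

Solar longitude: λ_s = 360° × (825 − 2)/898.20 = 329.860°.
sin δ = sin 76.50° × sin 329.860° = -0.48825, so δ = -29.225°.
Sunrise equation: cos H₀ = −tan φ · tan δ = -1.1221 ≤ −1, so the host star never sets (polar day) and H₀ = π.
Daylight = 2H₀/(2π) × 17.00 h = (3.1416/π) × 17.00 = 17.00 h.

17.00 h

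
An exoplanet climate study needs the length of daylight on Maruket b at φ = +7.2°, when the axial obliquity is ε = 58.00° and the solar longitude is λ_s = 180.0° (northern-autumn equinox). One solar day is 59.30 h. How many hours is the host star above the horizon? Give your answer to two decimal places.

Solar declination: sin δ = sin ε · sin λ_s = sin 58.00° × sin 180.0° = 0.00000, so δ = +0.000°.
cos H₀ = −tan φ · tan δ = −tan(+7.2°) × tan(+0.000°) = -0.0000, so H₀ = 1.5708 rad = 90.00°.
Daylight = 2H₀/(2π) × 59.30 h = (1.5708/π) × 59.30 = 29.65 h.

29.65 h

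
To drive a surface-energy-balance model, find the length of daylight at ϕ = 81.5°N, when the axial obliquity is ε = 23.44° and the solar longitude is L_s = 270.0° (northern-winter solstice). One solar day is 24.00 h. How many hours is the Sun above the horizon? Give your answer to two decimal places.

0.00 h

Solar declination: sin δ = sin ε · sin L_s = sin 23.44° × sin 270.0° = -0.39779, so δ = -23.440°.
cos h₀ = −tan ϕ · tan δ = 2.9011 ≥ 1, so the Sun never rises (polar night) and h₀ = 0.
Daylight = 2h₀/(2π) × 24.00 h = (0.0000/π) × 24.00 = 0.00 h.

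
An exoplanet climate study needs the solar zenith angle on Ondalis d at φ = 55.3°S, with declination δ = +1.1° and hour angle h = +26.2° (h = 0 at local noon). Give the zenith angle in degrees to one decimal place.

θ_z = 60.3°

cos θ_z = sin φ sin δ + cos φ cos δ cos h = -0.015783 + 0.510697 = 0.494914.
θ_z = arccos(0.494914) = 60.3°.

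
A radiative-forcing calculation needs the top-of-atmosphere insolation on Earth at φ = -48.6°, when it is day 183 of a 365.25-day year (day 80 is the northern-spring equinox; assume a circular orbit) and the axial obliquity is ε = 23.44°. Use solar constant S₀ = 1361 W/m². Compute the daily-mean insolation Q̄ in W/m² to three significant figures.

Solar longitude: λ_s = 360° × (183 − 80)/365.25 = 101.520°.
sin δ = sin 23.44° × sin 101.520° = 0.38978, so δ = +22.941°.
cos H₀ = −tan(-48.6°) tan(+22.941°) = 0.4801, H₀ = 1.0700 rad.
Bracket: H₀ sin φ sin δ + cos φ cos δ sin H₀ = 1.0700×-0.75011×0.38978 + 0.66131×0.92091×0.87722 = -0.312844 + 0.534233 = 0.221389.
Q̄ = (S₀/π) × [bracket] = (1361/π) × 0.221389 = 95.91 W/m².

Q̄ ≈ 95.9 W/m²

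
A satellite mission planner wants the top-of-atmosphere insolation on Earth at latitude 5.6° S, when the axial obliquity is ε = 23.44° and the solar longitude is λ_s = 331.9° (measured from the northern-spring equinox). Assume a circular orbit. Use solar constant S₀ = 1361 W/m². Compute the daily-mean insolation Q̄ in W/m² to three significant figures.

Q̄ ≈ 436 W/m²

Solar declination: sin δ = sin ε · sin λ_s = sin 23.44° × sin 331.9° = -0.18736, so δ = -10.799°.
cos H₀ = −tan(-5.6°) tan(-10.799°) = -0.0187, H₀ = 1.5895 rad.
Bracket: H₀ sin φ sin δ + cos φ cos δ sin H₀ = 1.5895×-0.09758×-0.18736 + 0.99523×0.98229×0.99983 = 0.029060 + 0.977438 = 1.006498.
Q̄ = (S₀/π) × [bracket] = (1361/π) × 1.006498 = 436.0 W/m².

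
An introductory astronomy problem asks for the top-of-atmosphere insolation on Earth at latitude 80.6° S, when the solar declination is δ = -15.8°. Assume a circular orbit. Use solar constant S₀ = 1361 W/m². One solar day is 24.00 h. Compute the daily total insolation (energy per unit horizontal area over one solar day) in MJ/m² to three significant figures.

cos H₀ = −tan(-80.6°) tan(-15.800°) = -1.7093 ≤ −1 ⇒ polar day, H₀ = π.
Bracket: H₀ sin φ sin δ + cos φ cos δ sin H₀ = 3.1416×-0.98657×-0.27228 + 0.16333×0.96222×0.00000 = 0.843907 + 0.000000 = 0.843907.
Q̄ = (S₀/π) × [bracket] = (1361/π) × 0.843907 = 365.60 W/m².
Daily total = Q̄ × 24.00 h × 3600 s/h = 365.60 × 24.00 × 3600 / 10⁶ = 31.59 MJ/m².

31.6 MJ/m²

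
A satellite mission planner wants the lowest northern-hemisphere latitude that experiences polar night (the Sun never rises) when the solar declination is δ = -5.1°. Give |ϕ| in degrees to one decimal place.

|ϕ| = 84.9°

Polar night requires cos h₀ = −tan ϕ tan δ ≥ 1, i.e. tan ϕ tan δ ≤ −1.
The boundary is |tan ϕ| · |tan δ| = 1, so |ϕ| = 90° − |δ| = 90° − 5.1° = 84.9° in the northern hemisphere.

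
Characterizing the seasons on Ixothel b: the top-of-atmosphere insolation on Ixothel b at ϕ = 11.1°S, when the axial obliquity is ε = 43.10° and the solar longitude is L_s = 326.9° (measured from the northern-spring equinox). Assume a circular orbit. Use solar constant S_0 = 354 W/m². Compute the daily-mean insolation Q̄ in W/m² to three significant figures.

Q̄ ≈ 116 W/m²

Solar declination: sin δ = sin ε · sin L_s = sin 43.10° × sin 326.9° = -0.37314, so δ = -21.909°.
cos h₀ = −tan(-11.1°) tan(-21.909°) = -0.0789, h₀ = 1.6498 rad.
Bracket: h₀ sin ϕ sin δ + cos ϕ cos δ sin h₀ = 1.6498×-0.19252×-0.37314 + 0.98129×0.92778×0.99688 = 0.118517 + 0.907581 = 1.026098.
Q̄ = (S_0/π) × [bracket] = (354/π) × 1.026098 = 115.6 W/m².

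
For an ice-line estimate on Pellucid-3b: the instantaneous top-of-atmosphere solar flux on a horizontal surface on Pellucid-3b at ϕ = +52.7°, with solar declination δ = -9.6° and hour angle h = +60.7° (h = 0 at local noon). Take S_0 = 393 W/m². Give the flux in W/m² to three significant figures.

cos θ_z = sin ϕ sin δ + cos ϕ cos δ cos h = -0.132660 + 0.292407 = 0.159747.
Flux = S_0 · cos θ_z = 393 × 0.159747 = 62.78 W/m².

62.8 W/m²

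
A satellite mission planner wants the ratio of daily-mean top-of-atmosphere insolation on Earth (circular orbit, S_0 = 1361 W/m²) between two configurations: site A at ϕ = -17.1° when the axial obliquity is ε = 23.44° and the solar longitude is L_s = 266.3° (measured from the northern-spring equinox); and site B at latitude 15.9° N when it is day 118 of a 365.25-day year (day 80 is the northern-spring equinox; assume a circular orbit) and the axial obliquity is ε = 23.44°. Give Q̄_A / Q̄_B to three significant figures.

— Configuration A (ϕ=-17.1°):
Solar declination: sin δ = sin ε · sin L_s = sin 23.44° × sin 266.3° = -0.39696, so δ = -23.388°.
cos h₀ = −tan(-17.1°) tan(-23.388°) = -0.1331, h₀ = 1.7042 rad.
Bracket: h₀ sin ϕ sin δ + cos ϕ cos δ sin h₀ = 1.7042×-0.29404×-0.39696 + 0.95579×0.91784×0.99111 = 0.198918 + 0.869463 = 1.068381.
Q̄ = (S_0/π) × [bracket] = (1361/π) × 1.068381 = 462.84 W/m².
— Configuration B (ϕ=+15.9°):
Solar longitude: L_s = 360° × (118 − 80)/365.25 = 37.454°.
sin δ = sin 23.44° × sin 37.454° = 0.24190, so δ = +13.999°.
cos h₀ = −tan(+15.9°) tan(+13.999°) = -0.0710, h₀ = 1.6419 rad.
Bracket: h₀ sin ϕ sin δ + cos ϕ cos δ sin h₀ = 1.6419×0.27396×0.24190 + 0.96174×0.97030×0.99748 = 0.108810 + 0.930825 = 1.039635.
Q̄ = (S_0/π) × [bracket] = (1361/π) × 1.039635 = 450.39 W/m².
Ratio Q̄_A / Q̄_B = 462.84 / 450.39 = 1.028.

Q̄_A / Q̄_B ≈ 1.03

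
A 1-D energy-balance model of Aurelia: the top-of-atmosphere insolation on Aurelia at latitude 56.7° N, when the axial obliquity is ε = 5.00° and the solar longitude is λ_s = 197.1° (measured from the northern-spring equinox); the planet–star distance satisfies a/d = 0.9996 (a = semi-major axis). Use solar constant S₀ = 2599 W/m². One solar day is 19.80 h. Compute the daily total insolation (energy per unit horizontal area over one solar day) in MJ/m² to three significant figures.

Solar declination: sin δ = sin ε · sin λ_s = sin 5.00° × sin 197.1° = -0.02563, so δ = -1.468°.
cos H₀ = −tan(+56.7°) tan(-1.468°) = 0.0390, H₀ = 1.5318 rad.
Bracket: H₀ sin φ sin δ + cos φ cos δ sin H₀ = 1.5318×0.83581×-0.02563 + 0.54902×0.99967×0.99924 = -0.032814 + 0.548422 = 0.515608.
Inverse-square distance factor (a/d)² = 0.9996² = 0.999200.
Q̄ = (S₀/π) × 0.999200 × [bracket] = (2599/π) × 0.999200 × 0.515608 = 426.21 W/m².
Daily total = Q̄ × 19.80 h × 3600 s/h = 426.21 × 19.80 × 3600 / 10⁶ = 30.38 MJ/m².

30.4 MJ/m²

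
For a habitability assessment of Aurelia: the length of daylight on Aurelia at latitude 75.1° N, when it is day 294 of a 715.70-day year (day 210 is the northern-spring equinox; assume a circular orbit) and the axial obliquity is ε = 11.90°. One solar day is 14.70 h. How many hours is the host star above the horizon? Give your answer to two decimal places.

9.94 h

Solar longitude: λ_s = 360° × (294 − 210)/715.70 = 42.252°.
sin δ = sin 11.90° × sin 42.252° = 0.13865, so δ = +7.970°.
cos H₀ = −tan φ · tan δ = −tan(+75.1°) × tan(+7.970°) = -0.5262, so H₀ = 2.1249 rad = 121.75°.
Daylight = 2H₀/(2π) × 14.70 h = (2.1249/π) × 14.70 = 9.94 h.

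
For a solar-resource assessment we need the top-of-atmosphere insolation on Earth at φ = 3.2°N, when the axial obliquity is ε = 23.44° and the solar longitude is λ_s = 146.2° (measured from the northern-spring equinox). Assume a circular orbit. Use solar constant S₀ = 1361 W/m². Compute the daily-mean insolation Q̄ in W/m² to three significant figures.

Q̄ ≈ 430 W/m²

Solar declination: sin δ = sin ε · sin λ_s = sin 23.44° × sin 146.2° = 0.22129, so δ = +12.785°.
cos H₀ = −tan(+3.2°) tan(+12.785°) = -0.0127, H₀ = 1.5835 rad.
Bracket: H₀ sin φ sin δ + cos φ cos δ sin H₀ = 1.5835×0.05582×0.22129 + 0.99844×0.97521×0.99992 = 0.019560 + 0.973611 = 0.993171.
Q̄ = (S₀/π) × [bracket] = (1361/π) × 0.993171 = 430.3 W/m².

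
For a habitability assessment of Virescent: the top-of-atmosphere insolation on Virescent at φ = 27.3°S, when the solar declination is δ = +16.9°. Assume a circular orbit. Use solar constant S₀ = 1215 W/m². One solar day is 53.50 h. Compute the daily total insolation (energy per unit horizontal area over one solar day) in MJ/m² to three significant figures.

cos H₀ = −tan(-27.3°) tan(+16.900°) = 0.1568, H₀ = 1.4133 rad.
Bracket: H₀ sin φ sin δ + cos φ cos δ sin H₀ = 1.4133×-0.45865×0.29070 + 0.88862×0.95681×0.98763 = -0.188435 + 0.839723 = 0.651288.
Q̄ = (S₀/π) × [bracket] = (1215/π) × 0.651288 = 251.88 W/m².
Daily total = Q̄ × 53.50 h × 3600 s/h = 251.88 × 53.50 × 3600 / 10⁶ = 48.51 MJ/m².

48.5 MJ/m²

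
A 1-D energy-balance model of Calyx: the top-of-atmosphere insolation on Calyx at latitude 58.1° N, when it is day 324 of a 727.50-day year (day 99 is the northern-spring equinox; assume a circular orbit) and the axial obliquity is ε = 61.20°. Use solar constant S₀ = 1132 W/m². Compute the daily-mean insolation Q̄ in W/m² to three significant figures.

Solar longitude: λ_s = 360° × (324 − 99)/727.50 = 111.340°.
sin δ = sin 61.20° × sin 111.340° = 0.81622, so δ = +54.709°.
cos H₀ = −tan(+58.1°) tan(+54.709°) = -2.2698 ≤ −1 ⇒ polar day, H₀ = π.
Bracket: H₀ sin φ sin δ + cos φ cos δ sin H₀ = 3.1416×0.84897×0.81622 + 0.52844×0.57774×0.00000 = 2.176960 + 0.000000 = 2.176960.
Q̄ = (S₀/π) × [bracket] = (1132/π) × 2.176960 = 784.4 W/m².

Q̄ ≈ 784 W/m²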